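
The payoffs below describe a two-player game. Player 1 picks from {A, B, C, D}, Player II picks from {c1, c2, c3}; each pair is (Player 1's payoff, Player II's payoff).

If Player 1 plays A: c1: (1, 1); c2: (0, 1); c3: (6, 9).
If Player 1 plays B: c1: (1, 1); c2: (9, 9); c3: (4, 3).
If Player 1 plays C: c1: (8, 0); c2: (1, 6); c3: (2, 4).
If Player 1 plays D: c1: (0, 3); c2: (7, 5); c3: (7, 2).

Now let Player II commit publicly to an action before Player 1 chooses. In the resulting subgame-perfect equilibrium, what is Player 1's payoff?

Backward induction with Player II moving first.
- c1: Player 1 compares 1, 1, 8, 0 and picks C; Player II would get 0.
- c2: Player 1 compares 0, 9, 1, 7 and picks B; Player II would get 9.
- c3: Player 1 compares 6, 4, 2, 7 and picks D; Player II would get 2.
Player II's induced payoffs are 0, 9, 2, so Player II commits to c2. Subgame-perfect outcome: (B, c2) with payoffs (9, 9).

9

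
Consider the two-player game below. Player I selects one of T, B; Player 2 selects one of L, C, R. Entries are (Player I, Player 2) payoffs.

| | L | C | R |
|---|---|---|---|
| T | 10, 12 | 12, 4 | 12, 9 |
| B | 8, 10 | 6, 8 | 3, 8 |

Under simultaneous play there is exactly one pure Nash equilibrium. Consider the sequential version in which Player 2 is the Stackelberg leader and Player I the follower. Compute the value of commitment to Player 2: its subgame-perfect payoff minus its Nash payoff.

0

Solve by backward induction (Player 2 leads).
- L → Player I plays T (best of 10, 8); Player 2 gets 12.
- C → Player I plays T (best of 12, 6); Player 2 gets 4.
- R → Player I plays T (best of 12, 3); Player 2 gets 9.
Player 2's induced payoffs are 12, 4, 9, so Player 2 commits to L. Subgame-perfect outcome: (T, L) with payoffs (10, 12).
For the simultaneous game, intersect best replies.
Player I's best replies: L→T; C→T; R→T.
Player 2's best replies: T→L; B→L.
Only (T, L) has each player best-responding; Nash payoffs (10, 12).
Player 2's commitment gain: 12 − 12 = 0.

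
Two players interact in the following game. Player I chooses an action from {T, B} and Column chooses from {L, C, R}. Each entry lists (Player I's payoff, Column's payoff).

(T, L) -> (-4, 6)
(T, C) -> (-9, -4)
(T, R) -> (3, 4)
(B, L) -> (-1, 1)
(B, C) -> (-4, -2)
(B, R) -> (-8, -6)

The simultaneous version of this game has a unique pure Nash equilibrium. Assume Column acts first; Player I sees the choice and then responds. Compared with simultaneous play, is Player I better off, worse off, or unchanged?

better off

Player I best-responds to each possible Column move:
- L: BR = B, leader payoff 1.
- C: BR = B, leader payoff -2.
- R: BR = T, leader payoff 4.
Column's induced payoffs are 1, -2, 4, so Column commits to R. Subgame-perfect outcome: (T, R) with payoffs (3, 4).
Under simultaneous play:
Player I's best replies: L→B; C→B; R→T.
Column's best replies: T→L; B→L.
Only (B, L) has each player best-responding; Nash payoffs (-1, 1).
Player I earns 3 sequentially versus -1 at the Nash outcome: better off.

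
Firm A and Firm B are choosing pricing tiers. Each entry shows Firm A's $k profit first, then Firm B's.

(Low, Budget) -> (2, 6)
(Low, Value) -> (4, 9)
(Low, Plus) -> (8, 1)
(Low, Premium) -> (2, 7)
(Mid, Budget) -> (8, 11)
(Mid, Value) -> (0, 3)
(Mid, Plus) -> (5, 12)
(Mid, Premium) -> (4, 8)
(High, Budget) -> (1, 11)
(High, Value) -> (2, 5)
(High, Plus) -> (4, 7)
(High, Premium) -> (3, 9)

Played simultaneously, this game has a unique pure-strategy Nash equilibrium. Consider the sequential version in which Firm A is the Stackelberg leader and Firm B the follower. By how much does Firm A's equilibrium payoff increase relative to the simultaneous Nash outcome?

Firm B best-responds to each possible Firm A move:
- Low: Firm B compares 6, 9, 1, 7 and picks Value; Firm A would get 4.
- Mid: Firm B compares 11, 3, 12, 8 and picks Plus; Firm A would get 5.
- High: Firm B compares 11, 5, 7, 9 and picks Budget; Firm A would get 1.
Among 4, 5, 1, the best is 5 at Mid. Subgame-perfect outcome: (Mid, Plus) with payoffs (5, 12).
Now find the simultaneous Nash equilibrium.
Firm A's best replies: Budget→Mid; Value→Low; Plus→Low; Premium→Mid.
Firm B's best replies: Low→Value; Mid→Plus; High→Budget.
Only (Low, Value) has each player best-responding; Nash payoffs (4, 9).
Firm A's commitment gain: 5 − 4 = 1.

1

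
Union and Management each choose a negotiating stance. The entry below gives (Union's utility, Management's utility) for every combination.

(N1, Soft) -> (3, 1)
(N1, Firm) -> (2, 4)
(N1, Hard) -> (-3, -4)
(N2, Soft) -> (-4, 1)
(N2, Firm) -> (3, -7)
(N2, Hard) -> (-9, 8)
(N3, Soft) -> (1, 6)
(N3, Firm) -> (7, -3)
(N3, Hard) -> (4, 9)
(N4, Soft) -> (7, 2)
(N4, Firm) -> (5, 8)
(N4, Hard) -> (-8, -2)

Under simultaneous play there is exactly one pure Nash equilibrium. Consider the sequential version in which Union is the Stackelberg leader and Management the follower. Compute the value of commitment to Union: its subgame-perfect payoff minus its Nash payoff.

Management best-responds to each possible Union move:
- N1: Management compares 1, 4, -4 and picks Firm; Union would get 2.
- N2: Management compares 1, -7, 8 and picks Hard; Union would get -9.
- N3: Management compares 6, -3, 9 and picks Hard; Union would get 4.
- N4: Management compares 2, 8, -2 and picks Firm; Union would get 5.
Maximizing over 2, -9, 4, 5, Union chooses N4. Subgame-perfect outcome: (N4, Firm) with payoffs (5, 8).
Under simultaneous play:
Union's best replies: Soft→N4; Firm→N3; Hard→N3.
Management's best replies: N1→Firm; N2→Hard; N3→Hard; N4→Firm.
Only (N3, Hard) has each player best-responding; Nash payoffs (4, 9).
Union's commitment gain: 5 − 4 = 1.

1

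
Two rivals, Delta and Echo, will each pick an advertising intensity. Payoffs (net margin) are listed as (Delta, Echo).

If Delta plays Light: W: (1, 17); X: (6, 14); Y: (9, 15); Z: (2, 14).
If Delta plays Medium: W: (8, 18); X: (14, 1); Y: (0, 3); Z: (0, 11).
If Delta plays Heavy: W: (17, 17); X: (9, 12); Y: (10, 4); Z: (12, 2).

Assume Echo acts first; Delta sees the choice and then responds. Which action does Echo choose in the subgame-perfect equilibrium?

Work backward from Delta's decision.
- W → Delta plays Heavy (best of 1, 8, 17); Echo gets 17.
- X → Delta plays Medium (best of 6, 14, 9); Echo gets 1.
- Y → Delta plays Heavy (best of 9, 0, 10); Echo gets 4.
- Z → Delta plays Heavy (best of 2, 0, 12); Echo gets 2.
Among 17, 1, 4, 2, the best is 17 at W. Subgame-perfect outcome: (Heavy, W) with payoffs (17, 17).

W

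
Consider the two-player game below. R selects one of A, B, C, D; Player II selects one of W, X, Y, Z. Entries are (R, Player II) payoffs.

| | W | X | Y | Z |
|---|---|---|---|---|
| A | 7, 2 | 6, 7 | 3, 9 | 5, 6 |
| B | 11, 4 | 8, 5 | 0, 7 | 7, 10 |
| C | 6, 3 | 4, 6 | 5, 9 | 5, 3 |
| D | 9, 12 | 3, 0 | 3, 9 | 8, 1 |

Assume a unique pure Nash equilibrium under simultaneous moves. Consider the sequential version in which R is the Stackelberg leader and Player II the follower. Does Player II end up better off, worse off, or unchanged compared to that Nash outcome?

better off

Backward induction with R moving first.
- A: BR = Y, leader payoff 3.
- B: BR = Z, leader payoff 7.
- C: BR = Y, leader payoff 5.
- D: BR = W, leader payoff 9.
Maximizing over 3, 7, 5, 9, R chooses D. Subgame-perfect outcome: (D, W) with payoffs (9, 12).
Now find the simultaneous Nash equilibrium.
R's best replies: W→B; X→B; Y→C; Z→D.
Player II's best replies: A→Y; B→Z; C→Y; D→W.
Only (C, Y) has each player best-responding; Nash payoffs (5, 9).
Player II earns 12 sequentially versus 9 at the Nash outcome: better off.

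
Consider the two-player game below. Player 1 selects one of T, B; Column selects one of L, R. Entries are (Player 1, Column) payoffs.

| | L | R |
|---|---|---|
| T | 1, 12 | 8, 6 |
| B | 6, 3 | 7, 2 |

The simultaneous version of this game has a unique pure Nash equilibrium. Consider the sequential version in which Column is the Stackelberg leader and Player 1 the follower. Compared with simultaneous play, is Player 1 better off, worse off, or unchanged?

better off

Solve by backward induction (Column leads).
- L → Player 1 plays B (best of 1, 6); Column gets 3.
- R → Player 1 plays T (best of 8, 7); Column gets 6.
Maximizing over 3, 6, Column chooses R. Subgame-perfect outcome: (T, R) with payoffs (8, 6).
Under simultaneous play:
Player 1's best replies: L→B; R→T.
Column's best replies: T→L; B→L.
The unique mutual best reply is (B, L), giving (6, 3).
Player 1 earns 8 sequentially versus 6 at the Nash outcome: better off.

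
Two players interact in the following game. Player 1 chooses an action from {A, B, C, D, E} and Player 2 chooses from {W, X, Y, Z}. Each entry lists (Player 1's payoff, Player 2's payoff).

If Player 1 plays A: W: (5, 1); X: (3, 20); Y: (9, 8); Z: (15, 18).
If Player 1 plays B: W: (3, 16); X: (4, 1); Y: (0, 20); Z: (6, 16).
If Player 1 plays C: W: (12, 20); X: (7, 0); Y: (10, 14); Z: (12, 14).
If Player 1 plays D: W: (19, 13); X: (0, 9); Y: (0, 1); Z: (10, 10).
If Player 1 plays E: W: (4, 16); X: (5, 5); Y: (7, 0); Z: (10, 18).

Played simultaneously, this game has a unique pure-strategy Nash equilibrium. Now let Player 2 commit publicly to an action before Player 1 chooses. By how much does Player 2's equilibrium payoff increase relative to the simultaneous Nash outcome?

5

Work backward from Player 1's decision.
- W → Player 1 plays D (best of 5, 3, 12, 19, 4); Player 2 gets 13.
- X → Player 1 plays C (best of 3, 4, 7, 0, 5); Player 2 gets 0.
- Y → Player 1 plays C (best of 9, 0, 10, 0, 7); Player 2 gets 14.
- Z → Player 1 plays A (best of 15, 6, 12, 10, 10); Player 2 gets 18.
Player 2's induced payoffs are 13, 0, 14, 18, so Player 2 commits to Z. Subgame-perfect outcome: (A, Z) with payoffs (15, 18).
Now find the simultaneous Nash equilibrium.
Player 1's best replies: W→D; X→C; Y→C; Z→A.
Player 2's best replies: A→X; B→Y; C→W; D→W; E→Z.
The unique mutual best reply is (D, W), giving (19, 13).
Player 2's commitment gain: 18 − 13 = 5.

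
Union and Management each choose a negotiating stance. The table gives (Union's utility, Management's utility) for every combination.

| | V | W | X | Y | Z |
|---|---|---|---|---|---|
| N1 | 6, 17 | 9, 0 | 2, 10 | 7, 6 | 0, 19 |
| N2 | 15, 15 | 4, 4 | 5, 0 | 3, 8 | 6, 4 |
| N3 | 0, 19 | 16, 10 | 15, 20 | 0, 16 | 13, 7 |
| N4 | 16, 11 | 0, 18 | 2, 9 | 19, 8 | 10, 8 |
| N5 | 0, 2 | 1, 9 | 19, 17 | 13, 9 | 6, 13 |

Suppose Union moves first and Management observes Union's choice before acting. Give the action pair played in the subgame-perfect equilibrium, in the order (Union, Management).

Solve by backward induction (Union leads).
- N1 → Management plays Z (best of 17, 0, 10, 6, 19); Union gets 0.
- N2 → Management plays V (best of 15, 4, 0, 8, 4); Union gets 15.
- N3 → Management plays X (best of 19, 10, 20, 16, 7); Union gets 15.
- N4 → Management plays W (best of 11, 18, 9, 8, 8); Union gets 0.
- N5 → Management plays X (best of 2, 9, 17, 9, 13); Union gets 19.
Among 0, 15, 15, 0, 19, the best is 19 at N5. Subgame-perfect outcome: (N5, X) with payoffs (19, 17).

(N5, X)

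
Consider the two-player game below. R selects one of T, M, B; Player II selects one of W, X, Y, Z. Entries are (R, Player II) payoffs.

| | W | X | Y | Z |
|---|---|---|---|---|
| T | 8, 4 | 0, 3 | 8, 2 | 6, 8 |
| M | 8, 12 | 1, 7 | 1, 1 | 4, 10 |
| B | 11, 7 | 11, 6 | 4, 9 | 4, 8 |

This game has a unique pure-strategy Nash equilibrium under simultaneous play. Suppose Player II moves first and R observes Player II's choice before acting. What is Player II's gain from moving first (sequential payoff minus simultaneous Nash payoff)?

Solve by backward induction (Player II leads).
- W: BR = B, leader payoff 7.
- X: BR = B, leader payoff 6.
- Y: BR = T, leader payoff 2.
- Z: BR = T, leader payoff 8.
Among 7, 6, 2, 8, the best is 8 at Z. Subgame-perfect outcome: (T, Z) with payoffs (6, 8).
Under simultaneous play:
R's best replies: W→B; X→B; Y→T; Z→T.
Player II's best replies: T→Z; M→W; B→Y.
Only (T, Z) has each player best-responding; Nash payoffs (6, 8).
Player II's commitment gain: 8 − 8 = 0.

0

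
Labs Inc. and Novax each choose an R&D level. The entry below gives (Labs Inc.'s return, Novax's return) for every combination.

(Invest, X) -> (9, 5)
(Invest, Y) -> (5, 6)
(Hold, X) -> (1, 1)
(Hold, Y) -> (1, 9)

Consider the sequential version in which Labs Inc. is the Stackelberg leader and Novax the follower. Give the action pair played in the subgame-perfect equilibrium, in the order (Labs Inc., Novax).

Backward induction with Labs Inc. moving first.
- Invest → Novax plays Y (best of 5, 6); Labs Inc. gets 5.
- Hold → Novax plays Y (best of 1, 9); Labs Inc. gets 1.
Among 5, 1, the best is 5 at Invest. Subgame-perfect outcome: (Invest, Y) with payoffs (5, 6).

(Invest, Y)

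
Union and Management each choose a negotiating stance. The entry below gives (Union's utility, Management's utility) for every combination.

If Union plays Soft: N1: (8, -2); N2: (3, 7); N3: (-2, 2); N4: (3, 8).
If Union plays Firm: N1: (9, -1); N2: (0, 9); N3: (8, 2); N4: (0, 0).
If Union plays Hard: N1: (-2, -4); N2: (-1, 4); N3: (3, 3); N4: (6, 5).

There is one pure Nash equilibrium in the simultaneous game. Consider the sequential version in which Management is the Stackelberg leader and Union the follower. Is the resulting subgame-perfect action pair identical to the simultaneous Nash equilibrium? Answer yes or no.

no

Solve by backward induction (Management leads).
- N1: Union compares 8, 9, -2 and picks Firm; Management would get -1.
- N2: Union compares 3, 0, -1 and picks Soft; Management would get 7.
- N3: Union compares -2, 8, 3 and picks Firm; Management would get 2.
- N4: Union compares 3, 0, 6 and picks Hard; Management would get 5.
Among -1, 7, 2, 5, the best is 7 at N2. Subgame-perfect outcome: (Soft, N2) with payoffs (3, 7).
For the simultaneous game, intersect best replies.
Union's best replies: N1→Firm; N2→Soft; N3→Firm; N4→Hard.
Management's best replies: Soft→N4; Firm→N2; Hard→N4.
Only (Hard, N4) has each player best-responding; Nash payoffs (6, 5).
Sequential outcome (Soft, N2) differs from the Nash profile (Hard, N4).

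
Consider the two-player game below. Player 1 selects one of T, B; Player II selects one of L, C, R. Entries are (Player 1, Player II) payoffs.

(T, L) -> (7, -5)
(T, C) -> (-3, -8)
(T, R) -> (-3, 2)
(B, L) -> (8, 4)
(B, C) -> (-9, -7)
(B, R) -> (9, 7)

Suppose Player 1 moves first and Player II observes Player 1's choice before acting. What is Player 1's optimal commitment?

B

Backward induction with Player 1 moving first.
- T: BR = R, leader payoff -3.
- B: BR = R, leader payoff 9.
Player 1's induced payoffs are -3, 9, so Player 1 commits to B. Subgame-perfect outcome: (B, R) with payoffs (9, 7).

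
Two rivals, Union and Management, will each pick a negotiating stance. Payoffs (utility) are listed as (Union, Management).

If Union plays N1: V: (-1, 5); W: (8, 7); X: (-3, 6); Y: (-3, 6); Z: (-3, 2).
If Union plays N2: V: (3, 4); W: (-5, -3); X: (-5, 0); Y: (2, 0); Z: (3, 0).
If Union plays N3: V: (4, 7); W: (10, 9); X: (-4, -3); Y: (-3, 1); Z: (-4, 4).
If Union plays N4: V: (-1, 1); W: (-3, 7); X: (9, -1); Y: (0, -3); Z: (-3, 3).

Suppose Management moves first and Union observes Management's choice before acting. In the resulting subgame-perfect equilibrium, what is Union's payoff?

Work backward from Union's decision.
- V: BR = N3, leader payoff 7.
- W: BR = N3, leader payoff 9.
- X: BR = N4, leader payoff -1.
- Y: BR = N2, leader payoff 0.
- Z: BR = N2, leader payoff 0.
Management's induced payoffs are 7, 9, -1, 0, 0, so Management commits to W. Subgame-perfect outcome: (N3, W) with payoffs (10, 9).

10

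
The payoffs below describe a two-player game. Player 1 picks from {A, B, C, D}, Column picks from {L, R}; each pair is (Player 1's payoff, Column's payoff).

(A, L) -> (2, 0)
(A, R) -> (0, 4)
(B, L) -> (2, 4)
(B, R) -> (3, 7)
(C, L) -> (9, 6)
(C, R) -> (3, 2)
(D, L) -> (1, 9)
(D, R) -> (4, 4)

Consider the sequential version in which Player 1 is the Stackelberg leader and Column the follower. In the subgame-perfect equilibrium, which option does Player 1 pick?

C

Backward induction with Player 1 moving first.
- A → Column plays R (best of 0, 4); Player 1 gets 0.
- B → Column plays R (best of 4, 7); Player 1 gets 3.
- C → Column plays L (best of 6, 2); Player 1 gets 9.
- D → Column plays L (best of 9, 4); Player 1 gets 1.
Among 0, 3, 9, 1, the best is 9 at C. Subgame-perfect outcome: (C, L) with payoffs (9, 6).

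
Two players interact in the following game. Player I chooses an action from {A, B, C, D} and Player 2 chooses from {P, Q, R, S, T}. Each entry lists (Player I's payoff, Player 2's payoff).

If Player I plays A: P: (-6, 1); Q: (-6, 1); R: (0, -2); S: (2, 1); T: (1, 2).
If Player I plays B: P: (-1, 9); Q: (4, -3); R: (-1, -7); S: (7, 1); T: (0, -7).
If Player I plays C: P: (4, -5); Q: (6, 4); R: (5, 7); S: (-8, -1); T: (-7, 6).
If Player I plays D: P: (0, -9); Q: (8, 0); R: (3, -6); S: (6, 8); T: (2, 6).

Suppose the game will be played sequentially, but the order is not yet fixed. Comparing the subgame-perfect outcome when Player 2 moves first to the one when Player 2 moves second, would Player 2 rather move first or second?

If Player I leads: Player 2's best replies are A→T, B→P, C→R, D→S; Player I's induced payoffs 1, -1, 5, 6; outcome (D, S), payoffs (6, 8).
If Player 2 leads: Player I's best replies are P→C, Q→D, R→C, S→B, T→D; Player 2's induced payoffs -5, 0, 7, 1, 6; outcome (C, R), payoffs (5, 7).
Player 2 gets 7 moving first and 8 moving second, so Player 2 prefers to move second.

second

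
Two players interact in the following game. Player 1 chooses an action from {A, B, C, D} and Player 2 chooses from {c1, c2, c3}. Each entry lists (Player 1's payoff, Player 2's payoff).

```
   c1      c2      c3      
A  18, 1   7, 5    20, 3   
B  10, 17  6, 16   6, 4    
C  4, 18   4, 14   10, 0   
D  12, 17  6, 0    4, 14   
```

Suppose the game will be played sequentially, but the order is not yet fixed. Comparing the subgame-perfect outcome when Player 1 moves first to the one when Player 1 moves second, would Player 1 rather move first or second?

If Player 1 leads: Player 2's best replies are A→c2, B→c1, C→c1, D→c1; Player 1's induced payoffs 7, 10, 4, 12; outcome (D, c1), payoffs (12, 17).
If Player 2 leads: Player 1's best replies are c1→A, c2→A, c3→A; Player 2's induced payoffs 1, 5, 3; outcome (A, c2), payoffs (7, 5).
Player 1 gets 12 moving first and 7 moving second, so Player 1 prefers to move first.

first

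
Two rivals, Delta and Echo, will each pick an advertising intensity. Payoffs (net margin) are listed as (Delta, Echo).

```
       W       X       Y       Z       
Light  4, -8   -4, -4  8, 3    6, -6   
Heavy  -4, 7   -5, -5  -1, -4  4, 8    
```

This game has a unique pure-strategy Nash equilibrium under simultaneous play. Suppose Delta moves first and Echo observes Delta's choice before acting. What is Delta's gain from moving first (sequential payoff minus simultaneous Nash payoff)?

Work backward from Echo's decision.
- Light: BR = Y, leader payoff 8.
- Heavy: BR = Z, leader payoff 4.
Maximizing over 8, 4, Delta chooses Light. Subgame-perfect outcome: (Light, Y) with payoffs (8, 3).
For the simultaneous game, intersect best replies.
Delta's best replies: W→Light; X→Light; Y→Light; Z→Light.
Echo's best replies: Light→Y; Heavy→Z.
Only (Light, Y) has each player best-responding; Nash payoffs (8, 3).
Delta's commitment gain: 8 − 8 = 0.

0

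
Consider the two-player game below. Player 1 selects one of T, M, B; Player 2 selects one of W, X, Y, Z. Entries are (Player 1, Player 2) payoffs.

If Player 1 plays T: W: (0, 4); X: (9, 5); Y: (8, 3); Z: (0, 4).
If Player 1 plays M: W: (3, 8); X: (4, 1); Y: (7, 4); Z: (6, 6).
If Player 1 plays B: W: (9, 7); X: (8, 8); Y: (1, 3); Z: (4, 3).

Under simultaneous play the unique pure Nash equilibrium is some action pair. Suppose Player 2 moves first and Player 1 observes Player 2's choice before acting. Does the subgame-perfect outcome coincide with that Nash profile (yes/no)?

Player 1 best-responds to each possible Player 2 move:
- W: Player 1 compares 0, 3, 9 and picks B; Player 2 would get 7.
- X: Player 1 compares 9, 4, 8 and picks T; Player 2 would get 5.
- Y: Player 1 compares 8, 7, 1 and picks T; Player 2 would get 3.
- Z: Player 1 compares 0, 6, 4 and picks M; Player 2 would get 6.
Maximizing over 7, 5, 3, 6, Player 2 chooses W. Subgame-perfect outcome: (B, W) with payoffs (9, 7).
Under simultaneous play:
Player 1's best replies: W→B; X→T; Y→T; Z→M.
Player 2's best replies: T→X; M→W; B→X.
Only (T, X) has each player best-responding; Nash payoffs (9, 5).
Sequential outcome (B, W) differs from the Nash profile (T, X).

no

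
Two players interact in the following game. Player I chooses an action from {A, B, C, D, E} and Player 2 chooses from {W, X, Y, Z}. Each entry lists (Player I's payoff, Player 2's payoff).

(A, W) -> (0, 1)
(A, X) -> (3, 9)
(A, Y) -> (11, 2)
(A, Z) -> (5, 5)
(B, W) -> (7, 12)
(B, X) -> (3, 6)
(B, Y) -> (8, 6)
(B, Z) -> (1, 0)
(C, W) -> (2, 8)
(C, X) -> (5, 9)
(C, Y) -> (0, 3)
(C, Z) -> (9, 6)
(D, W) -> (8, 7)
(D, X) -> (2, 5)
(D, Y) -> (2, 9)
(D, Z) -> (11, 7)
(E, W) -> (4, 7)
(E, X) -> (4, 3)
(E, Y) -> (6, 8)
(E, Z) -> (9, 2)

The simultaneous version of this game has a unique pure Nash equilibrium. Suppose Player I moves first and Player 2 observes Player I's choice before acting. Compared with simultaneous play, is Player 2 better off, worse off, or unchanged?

better off

Work backward from Player 2's decision.
- A: Player 2 compares 1, 9, 2, 5 and picks X; Player I would get 3.
- B: Player 2 compares 12, 6, 6, 0 and picks W; Player I would get 7.
- C: Player 2 compares 8, 9, 3, 6 and picks X; Player I would get 5.
- D: Player 2 compares 7, 5, 9, 7 and picks Y; Player I would get 2.
- E: Player 2 compares 7, 3, 8, 2 and picks Y; Player I would get 6.
Maximizing over 3, 7, 5, 2, 6, Player I chooses B. Subgame-perfect outcome: (B, W) with payoffs (7, 12).
Now find the simultaneous Nash equilibrium.
Player I's best replies: W→D; X→C; Y→A; Z→D.
Player 2's best replies: A→X; B→W; C→X; D→Y; E→Y.
The unique mutual best reply is (C, X), giving (5, 9).
Player 2 earns 12 sequentially versus 9 at the Nash outcome: better off.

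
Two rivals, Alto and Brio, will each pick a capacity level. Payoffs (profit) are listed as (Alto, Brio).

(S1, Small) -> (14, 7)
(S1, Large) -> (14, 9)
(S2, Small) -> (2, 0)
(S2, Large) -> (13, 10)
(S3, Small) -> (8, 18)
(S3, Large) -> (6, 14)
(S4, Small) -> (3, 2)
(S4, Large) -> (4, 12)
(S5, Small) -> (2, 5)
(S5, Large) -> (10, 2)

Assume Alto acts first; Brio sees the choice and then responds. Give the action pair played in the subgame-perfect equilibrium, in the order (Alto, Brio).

Brio best-responds to each possible Alto move:
- S1: Brio compares 7, 9 and picks Large; Alto would get 14.
- S2: Brio compares 0, 10 and picks Large; Alto would get 13.
- S3: Brio compares 18, 14 and picks Small; Alto would get 8.
- S4: Brio compares 2, 12 and picks Large; Alto would get 4.
- S5: Brio compares 5, 2 and picks Small; Alto would get 2.
Alto's induced payoffs are 14, 13, 8, 4, 2, so Alto commits to S1. Subgame-perfect outcome: (S1, Large) with payoffs (14, 9).

(S1, Large)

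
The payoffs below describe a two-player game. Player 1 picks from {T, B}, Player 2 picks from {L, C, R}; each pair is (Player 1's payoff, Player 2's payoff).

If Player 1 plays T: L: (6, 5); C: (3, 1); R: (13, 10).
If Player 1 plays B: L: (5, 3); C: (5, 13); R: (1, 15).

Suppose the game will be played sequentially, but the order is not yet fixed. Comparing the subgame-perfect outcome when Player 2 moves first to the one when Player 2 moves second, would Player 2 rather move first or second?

If Player 1 leads: Player 2's best replies are T→R, B→R; Player 1's induced payoffs 13, 1; outcome (T, R), payoffs (13, 10).
If Player 2 leads: Player 1's best replies are L→T, C→B, R→T; Player 2's induced payoffs 5, 13, 10; outcome (B, C), payoffs (5, 13).
Player 2 gets 13 moving first and 10 moving second, so Player 2 prefers to move first.

first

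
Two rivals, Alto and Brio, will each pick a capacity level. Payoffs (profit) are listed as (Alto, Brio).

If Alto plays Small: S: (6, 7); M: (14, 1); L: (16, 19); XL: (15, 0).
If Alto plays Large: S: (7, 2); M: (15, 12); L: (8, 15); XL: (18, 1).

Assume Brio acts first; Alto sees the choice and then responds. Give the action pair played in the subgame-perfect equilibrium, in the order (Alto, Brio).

(Small, L)

Backward induction with Brio moving first.
- S: Alto compares 6, 7 and picks Large; Brio would get 2.
- M: Alto compares 14, 15 and picks Large; Brio would get 12.
- L: Alto compares 16, 8 and picks Small; Brio would get 19.
- XL: Alto compares 15, 18 and picks Large; Brio would get 1.
Maximizing over 2, 12, 19, 1, Brio chooses L. Subgame-perfect outcome: (Small, L) with payoffs (16, 19).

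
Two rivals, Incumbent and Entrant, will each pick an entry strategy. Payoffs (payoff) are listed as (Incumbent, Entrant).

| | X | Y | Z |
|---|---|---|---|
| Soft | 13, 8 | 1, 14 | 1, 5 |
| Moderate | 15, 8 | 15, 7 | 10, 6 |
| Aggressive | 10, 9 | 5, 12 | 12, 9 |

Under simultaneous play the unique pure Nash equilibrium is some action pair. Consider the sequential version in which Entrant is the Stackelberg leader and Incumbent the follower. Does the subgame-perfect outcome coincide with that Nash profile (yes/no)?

Work backward from Incumbent's decision.
- X → Incumbent plays Moderate (best of 13, 15, 10); Entrant gets 8.
- Y → Incumbent plays Moderate (best of 1, 15, 5); Entrant gets 7.
- Z → Incumbent plays Aggressive (best of 1, 10, 12); Entrant gets 9.
Entrant's induced payoffs are 8, 7, 9, so Entrant commits to Z. Subgame-perfect outcome: (Aggressive, Z) with payoffs (12, 9).
For the simultaneous game, intersect best replies.
Incumbent's best replies: X→Moderate; Y→Moderate; Z→Aggressive.
Entrant's best replies: Soft→Y; Moderate→X; Aggressive→Y.
The unique mutual best reply is (Moderate, X), giving (15, 8).
Sequential outcome (Aggressive, Z) differs from the Nash profile (Moderate, X).

no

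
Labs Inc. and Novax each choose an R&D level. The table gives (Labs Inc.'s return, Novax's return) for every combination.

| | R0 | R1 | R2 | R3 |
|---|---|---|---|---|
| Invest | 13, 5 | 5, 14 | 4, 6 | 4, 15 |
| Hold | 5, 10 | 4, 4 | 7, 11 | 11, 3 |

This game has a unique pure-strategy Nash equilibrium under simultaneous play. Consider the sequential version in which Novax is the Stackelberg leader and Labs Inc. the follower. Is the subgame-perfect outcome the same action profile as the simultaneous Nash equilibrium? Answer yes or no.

Labs Inc. best-responds to each possible Novax move:
- R0 → Labs Inc. plays Invest (best of 13, 5); Novax gets 5.
- R1 → Labs Inc. plays Invest (best of 5, 4); Novax gets 14.
- R2 → Labs Inc. plays Hold (best of 4, 7); Novax gets 11.
- R3 → Labs Inc. plays Hold (best of 4, 11); Novax gets 3.
Novax's induced payoffs are 5, 14, 11, 3, so Novax commits to R1. Subgame-perfect outcome: (Invest, R1) with payoffs (5, 14).
Under simultaneous play:
Labs Inc.'s best replies: R0→Invest; R1→Invest; R2→Hold; R3→Hold.
Novax's best replies: Invest→R3; Hold→R2.
Only (Hold, R2) has each player best-responding; Nash payoffs (7, 11).
Sequential outcome (Invest, R1) differs from the Nash profile (Hold, R2).

no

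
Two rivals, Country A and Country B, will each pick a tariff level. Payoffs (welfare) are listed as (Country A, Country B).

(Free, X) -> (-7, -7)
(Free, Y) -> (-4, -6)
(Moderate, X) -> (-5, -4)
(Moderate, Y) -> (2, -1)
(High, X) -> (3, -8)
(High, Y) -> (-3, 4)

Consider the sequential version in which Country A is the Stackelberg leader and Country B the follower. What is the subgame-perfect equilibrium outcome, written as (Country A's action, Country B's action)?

(Moderate, Y)

Solve by backward induction (Country A leads).
- Free: BR = Y, leader payoff -4.
- Moderate: BR = Y, leader payoff 2.
- High: BR = Y, leader payoff -3.
Among -4, 2, -3, the best is 2 at Moderate. Subgame-perfect outcome: (Moderate, Y) with payoffs (2, -1).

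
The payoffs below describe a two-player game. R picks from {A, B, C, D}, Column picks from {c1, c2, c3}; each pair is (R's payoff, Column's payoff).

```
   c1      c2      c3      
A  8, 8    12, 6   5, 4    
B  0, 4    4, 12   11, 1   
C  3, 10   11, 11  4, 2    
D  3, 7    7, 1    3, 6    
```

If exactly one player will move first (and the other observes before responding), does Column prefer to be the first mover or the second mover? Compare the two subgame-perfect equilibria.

second

If R leads: Column's best replies are A→c1, B→c2, C→c2, D→c1; R's induced payoffs 8, 4, 11, 3; outcome (C, c2), payoffs (11, 11).
If Column leads: R's best replies are c1→A, c2→A, c3→B; Column's induced payoffs 8, 6, 1; outcome (A, c1), payoffs (8, 8).
Column gets 8 moving first and 11 moving second, so Column prefers to move second.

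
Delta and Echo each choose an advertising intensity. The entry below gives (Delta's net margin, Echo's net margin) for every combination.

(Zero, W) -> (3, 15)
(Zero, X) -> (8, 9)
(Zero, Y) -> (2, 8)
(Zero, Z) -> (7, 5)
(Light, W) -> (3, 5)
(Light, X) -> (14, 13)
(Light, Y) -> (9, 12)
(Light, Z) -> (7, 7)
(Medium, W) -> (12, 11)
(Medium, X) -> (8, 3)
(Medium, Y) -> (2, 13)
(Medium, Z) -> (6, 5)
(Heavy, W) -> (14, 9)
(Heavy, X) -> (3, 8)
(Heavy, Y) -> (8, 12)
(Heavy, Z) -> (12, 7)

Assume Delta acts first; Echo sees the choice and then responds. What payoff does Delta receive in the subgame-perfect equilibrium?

14

Backward induction with Delta moving first.
- Zero: BR = W, leader payoff 3.
- Light: BR = X, leader payoff 14.
- Medium: BR = Y, leader payoff 2.
- Heavy: BR = Y, leader payoff 8.
Maximizing over 3, 14, 2, 8, Delta chooses Light. Subgame-perfect outcome: (Light, X) with payoffs (14, 13).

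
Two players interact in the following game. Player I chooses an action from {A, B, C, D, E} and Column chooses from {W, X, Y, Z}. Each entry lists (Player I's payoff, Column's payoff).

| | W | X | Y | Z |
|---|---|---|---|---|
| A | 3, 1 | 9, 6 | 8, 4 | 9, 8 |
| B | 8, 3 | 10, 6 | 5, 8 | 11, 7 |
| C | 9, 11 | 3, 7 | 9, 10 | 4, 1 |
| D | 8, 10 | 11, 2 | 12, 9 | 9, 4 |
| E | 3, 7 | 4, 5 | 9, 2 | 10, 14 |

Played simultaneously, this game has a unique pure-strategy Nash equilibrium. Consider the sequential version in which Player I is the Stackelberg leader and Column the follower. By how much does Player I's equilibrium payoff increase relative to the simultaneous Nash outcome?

Column best-responds to each possible Player I move:
- A: Column compares 1, 6, 4, 8 and picks Z; Player I would get 9.
- B: Column compares 3, 6, 8, 7 and picks Y; Player I would get 5.
- C: Column compares 11, 7, 10, 1 and picks W; Player I would get 9.
- D: Column compares 10, 2, 9, 4 and picks W; Player I would get 8.
- E: Column compares 7, 5, 2, 14 and picks Z; Player I would get 10.
Among 9, 5, 9, 8, 10, the best is 10 at E. Subgame-perfect outcome: (E, Z) with payoffs (10, 14).
Under simultaneous play:
Player I's best replies: W→C; X→D; Y→D; Z→B.
Column's best replies: A→Z; B→Y; C→W; D→W; E→Z.
Only (C, W) has each player best-responding; Nash payoffs (9, 11).
Player I's commitment gain: 10 − 9 = 1.

1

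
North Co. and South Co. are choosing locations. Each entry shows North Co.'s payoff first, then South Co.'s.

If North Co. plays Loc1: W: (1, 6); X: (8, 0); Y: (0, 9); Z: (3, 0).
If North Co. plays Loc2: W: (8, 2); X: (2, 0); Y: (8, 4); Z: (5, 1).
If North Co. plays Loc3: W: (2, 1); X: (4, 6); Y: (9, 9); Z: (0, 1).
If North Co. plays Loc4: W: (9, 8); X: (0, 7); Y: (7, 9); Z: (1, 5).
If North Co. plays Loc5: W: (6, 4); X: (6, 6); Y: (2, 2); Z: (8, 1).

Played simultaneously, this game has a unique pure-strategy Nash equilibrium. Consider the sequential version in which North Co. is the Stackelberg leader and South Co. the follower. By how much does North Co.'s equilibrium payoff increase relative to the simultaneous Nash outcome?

0

Solve by backward induction (North Co. leads).
- Loc1 → South Co. plays Y (best of 6, 0, 9, 0); North Co. gets 0.
- Loc2 → South Co. plays Y (best of 2, 0, 4, 1); North Co. gets 8.
- Loc3 → South Co. plays Y (best of 1, 6, 9, 1); North Co. gets 9.
- Loc4 → South Co. plays Y (best of 8, 7, 9, 5); North Co. gets 7.
- Loc5 → South Co. plays X (best of 4, 6, 2, 1); North Co. gets 6.
Maximizing over 0, 8, 9, 7, 6, North Co. chooses Loc3. Subgame-perfect outcome: (Loc3, Y) with payoffs (9, 9).
Under simultaneous play:
North Co.'s best replies: W→Loc4; X→Loc1; Y→Loc3; Z→Loc5.
South Co.'s best replies: Loc1→Y; Loc2→Y; Loc3→Y; Loc4→Y; Loc5→X.
The unique mutual best reply is (Loc3, Y), giving (9, 9).
North Co.'s commitment gain: 9 − 9 = 0.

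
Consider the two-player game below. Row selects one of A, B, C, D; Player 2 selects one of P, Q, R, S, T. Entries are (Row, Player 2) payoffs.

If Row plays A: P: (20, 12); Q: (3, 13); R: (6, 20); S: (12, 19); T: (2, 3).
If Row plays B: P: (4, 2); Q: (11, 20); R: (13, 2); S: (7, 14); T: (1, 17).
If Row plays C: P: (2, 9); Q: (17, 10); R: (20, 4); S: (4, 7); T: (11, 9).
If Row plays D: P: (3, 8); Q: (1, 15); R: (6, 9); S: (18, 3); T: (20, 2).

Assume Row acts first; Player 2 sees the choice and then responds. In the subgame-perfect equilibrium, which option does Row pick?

C

Player 2 best-responds to each possible Row move:
- A → Player 2 plays R (best of 12, 13, 20, 19, 3); Row gets 6.
- B → Player 2 plays Q (best of 2, 20, 2, 14, 17); Row gets 11.
- C → Player 2 plays Q (best of 9, 10, 4, 7, 9); Row gets 17.
- D → Player 2 plays Q (best of 8, 15, 9, 3, 2); Row gets 1.
Maximizing over 6, 11, 17, 1, Row chooses C. Subgame-perfect outcome: (C, Q) with payoffs (17, 10).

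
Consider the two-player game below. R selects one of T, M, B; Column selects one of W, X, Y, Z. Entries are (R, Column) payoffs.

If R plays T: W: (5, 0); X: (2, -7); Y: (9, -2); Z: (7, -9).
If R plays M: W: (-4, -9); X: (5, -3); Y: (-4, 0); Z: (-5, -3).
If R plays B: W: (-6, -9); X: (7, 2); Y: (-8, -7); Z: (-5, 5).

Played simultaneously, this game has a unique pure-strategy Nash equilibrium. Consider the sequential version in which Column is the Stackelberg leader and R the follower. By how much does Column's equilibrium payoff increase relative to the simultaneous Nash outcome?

Backward induction with Column moving first.
- W: R compares 5, -4, -6 and picks T; Column would get 0.
- X: R compares 2, 5, 7 and picks B; Column would get 2.
- Y: R compares 9, -4, -8 and picks T; Column would get -2.
- Z: R compares 7, -5, -5 and picks T; Column would get -9.
Among 0, 2, -2, -9, the best is 2 at X. Subgame-perfect outcome: (B, X) with payoffs (7, 2).
Now find the simultaneous Nash equilibrium.
R's best replies: W→T; X→B; Y→T; Z→T.
Column's best replies: T→W; M→Y; B→Z.
Only (T, W) has each player best-responding; Nash payoffs (5, 0).
Column's commitment gain: 2 − 0 = 2.

2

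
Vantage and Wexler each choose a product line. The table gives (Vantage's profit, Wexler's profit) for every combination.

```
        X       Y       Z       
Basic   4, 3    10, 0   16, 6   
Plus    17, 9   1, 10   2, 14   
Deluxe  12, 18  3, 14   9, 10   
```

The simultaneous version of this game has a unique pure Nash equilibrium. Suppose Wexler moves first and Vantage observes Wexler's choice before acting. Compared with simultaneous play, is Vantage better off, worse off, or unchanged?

better off

Work backward from Vantage's decision.
- X: BR = Plus, leader payoff 9.
- Y: BR = Basic, leader payoff 0.
- Z: BR = Basic, leader payoff 6.
Maximizing over 9, 0, 6, Wexler chooses X. Subgame-perfect outcome: (Plus, X) with payoffs (17, 9).
Under simultaneous play:
Vantage's best replies: X→Plus; Y→Basic; Z→Basic.
Wexler's best replies: Basic→Z; Plus→Z; Deluxe→X.
Only (Basic, Z) has each player best-responding; Nash payoffs (16, 6).
Vantage earns 17 sequentially versus 16 at the Nash outcome: better off.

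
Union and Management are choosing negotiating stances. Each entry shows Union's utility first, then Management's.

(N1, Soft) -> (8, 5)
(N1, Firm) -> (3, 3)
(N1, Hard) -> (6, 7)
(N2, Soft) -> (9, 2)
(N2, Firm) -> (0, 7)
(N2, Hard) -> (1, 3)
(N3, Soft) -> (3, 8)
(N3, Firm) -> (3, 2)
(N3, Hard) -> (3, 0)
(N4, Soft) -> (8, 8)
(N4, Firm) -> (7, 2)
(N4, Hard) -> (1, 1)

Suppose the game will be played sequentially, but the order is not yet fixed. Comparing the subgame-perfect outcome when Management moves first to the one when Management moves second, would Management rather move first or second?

If Union leads: Management's best replies are N1→Hard, N2→Firm, N3→Soft, N4→Soft; Union's induced payoffs 6, 0, 3, 8; outcome (N4, Soft), payoffs (8, 8).
If Management leads: Union's best replies are Soft→N2, Firm→N4, Hard→N1; Management's induced payoffs 2, 2, 7; outcome (N1, Hard), payoffs (6, 7).
Management gets 7 moving first and 8 moving second, so Management prefers to move second.

second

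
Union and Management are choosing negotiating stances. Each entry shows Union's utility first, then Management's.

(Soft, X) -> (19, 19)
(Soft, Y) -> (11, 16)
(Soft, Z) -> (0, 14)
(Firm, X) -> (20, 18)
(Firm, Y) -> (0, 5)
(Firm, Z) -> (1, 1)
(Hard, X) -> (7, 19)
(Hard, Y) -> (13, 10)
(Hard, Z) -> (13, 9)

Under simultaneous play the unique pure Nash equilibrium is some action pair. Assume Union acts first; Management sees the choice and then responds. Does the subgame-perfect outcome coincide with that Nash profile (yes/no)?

Solve by backward induction (Union leads).
- Soft: BR = X, leader payoff 19.
- Firm: BR = X, leader payoff 20.
- Hard: BR = X, leader payoff 7.
Maximizing over 19, 20, 7, Union chooses Firm. Subgame-perfect outcome: (Firm, X) with payoffs (20, 18).
Under simultaneous play:
Union's best replies: X→Firm; Y→Hard; Z→Hard.
Management's best replies: Soft→X; Firm→X; Hard→X.
The unique mutual best reply is (Firm, X), giving (20, 18).
Sequential outcome (Firm, X) coincides with the Nash profile (Firm, X).

yes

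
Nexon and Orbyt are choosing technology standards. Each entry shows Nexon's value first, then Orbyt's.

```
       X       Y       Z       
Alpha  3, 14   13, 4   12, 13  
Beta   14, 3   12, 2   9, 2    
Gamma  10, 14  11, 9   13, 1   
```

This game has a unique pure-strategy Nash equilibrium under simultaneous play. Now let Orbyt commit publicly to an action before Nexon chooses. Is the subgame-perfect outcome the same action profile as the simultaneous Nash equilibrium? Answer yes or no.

no

Solve by backward induction (Orbyt leads).
- X → Nexon plays Beta (best of 3, 14, 10); Orbyt gets 3.
- Y → Nexon plays Alpha (best of 13, 12, 11); Orbyt gets 4.
- Z → Nexon plays Gamma (best of 12, 9, 13); Orbyt gets 1.
Maximizing over 3, 4, 1, Orbyt chooses Y. Subgame-perfect outcome: (Alpha, Y) with payoffs (13, 4).
For the simultaneous game, intersect best replies.
Nexon's best replies: X→Beta; Y→Alpha; Z→Gamma.
Orbyt's best replies: Alpha→X; Beta→X; Gamma→X.
Only (Beta, X) has each player best-responding; Nash payoffs (14, 3).
Sequential outcome (Alpha, Y) differs from the Nash profile (Beta, X).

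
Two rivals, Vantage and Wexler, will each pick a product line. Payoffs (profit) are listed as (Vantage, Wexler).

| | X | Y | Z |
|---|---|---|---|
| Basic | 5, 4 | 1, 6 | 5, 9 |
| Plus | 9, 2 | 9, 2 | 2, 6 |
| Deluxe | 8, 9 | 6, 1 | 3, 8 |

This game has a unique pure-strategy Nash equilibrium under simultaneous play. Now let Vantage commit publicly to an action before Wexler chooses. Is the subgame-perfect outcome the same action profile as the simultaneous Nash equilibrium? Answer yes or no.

no

Solve by backward induction (Vantage leads).
- Basic: Wexler compares 4, 6, 9 and picks Z; Vantage would get 5.
- Plus: Wexler compares 2, 2, 6 and picks Z; Vantage would get 2.
- Deluxe: Wexler compares 9, 1, 8 and picks X; Vantage would get 8.
Maximizing over 5, 2, 8, Vantage chooses Deluxe. Subgame-perfect outcome: (Deluxe, X) with payoffs (8, 9).
Under simultaneous play:
Vantage's best replies: X→Plus; Y→Plus; Z→Basic.
Wexler's best replies: Basic→Z; Plus→Z; Deluxe→X.
Only (Basic, Z) has each player best-responding; Nash payoffs (5, 9).
Sequential outcome (Deluxe, X) differs from the Nash profile (Basic, Z).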